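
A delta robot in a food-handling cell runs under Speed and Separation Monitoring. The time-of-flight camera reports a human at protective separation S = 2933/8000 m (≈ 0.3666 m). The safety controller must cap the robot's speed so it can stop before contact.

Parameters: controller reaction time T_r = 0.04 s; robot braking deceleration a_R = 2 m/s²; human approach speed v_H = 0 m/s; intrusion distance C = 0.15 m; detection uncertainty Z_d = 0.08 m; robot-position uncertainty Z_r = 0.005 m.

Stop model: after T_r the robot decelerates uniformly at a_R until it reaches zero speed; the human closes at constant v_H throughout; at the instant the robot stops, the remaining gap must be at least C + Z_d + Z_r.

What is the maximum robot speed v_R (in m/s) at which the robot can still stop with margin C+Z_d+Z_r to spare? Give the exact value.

quadratic (1/4)·v² + (1/25)·v + (-1053/8000) = 0
  disc = (1/25)² − 4·(1/4)·(-1053/8000) = 5329/40000 ; √disc = 73/200
  v_R = (−(1/25) + 73/200) / (2·(1/4)) = 13/20 m/s
check:
stop time T_s = (13/20)/2 = 0.3250 s
reaction-phase robot travel = 0.6500·0.0400 = 0.0260 m
robot covers 0.6500·0.3250 − ½·2.0000·0.3250² = 0.1056 m while stopping
person approaches 0.0000·(0.0400+0.3250) = 0.0000 m
margins: 0.1500+0.0800+0.0050 = 0.2350 m
sum ≈ 0.0260+0.1056+0.0000+0.2350 ≈ 0.3666 m = S ✓

v_R_max = 13/20 m/s = 0.6500 m/s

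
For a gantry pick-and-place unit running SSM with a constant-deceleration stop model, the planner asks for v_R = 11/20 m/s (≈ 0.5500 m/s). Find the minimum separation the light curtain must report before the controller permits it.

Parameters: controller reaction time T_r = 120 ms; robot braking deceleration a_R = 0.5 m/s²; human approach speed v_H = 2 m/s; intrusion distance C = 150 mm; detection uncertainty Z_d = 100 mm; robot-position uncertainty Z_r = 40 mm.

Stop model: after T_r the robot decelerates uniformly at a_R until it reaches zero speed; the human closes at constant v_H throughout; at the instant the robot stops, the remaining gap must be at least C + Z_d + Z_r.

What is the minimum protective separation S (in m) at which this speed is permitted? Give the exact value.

stop time T_s = (11/20)/(1/2) = 1.1000 s
reaction-phase robot travel = 0.5500·0.1200 = 0.0660 m
braking distance = 0.5500²/(2·0.5000) = 0.3025 m
person approaches 2.0000·(0.1200+1.1000) = 2.4400 m
margins: 0.1500+0.1000+0.0400 = 0.2900 m
S_min ≈ 0.0660+0.3025+2.4400+0.2900  ⇒  S_min = 6197/2000 m

S_min = 6197/2000 m = 3.0985 m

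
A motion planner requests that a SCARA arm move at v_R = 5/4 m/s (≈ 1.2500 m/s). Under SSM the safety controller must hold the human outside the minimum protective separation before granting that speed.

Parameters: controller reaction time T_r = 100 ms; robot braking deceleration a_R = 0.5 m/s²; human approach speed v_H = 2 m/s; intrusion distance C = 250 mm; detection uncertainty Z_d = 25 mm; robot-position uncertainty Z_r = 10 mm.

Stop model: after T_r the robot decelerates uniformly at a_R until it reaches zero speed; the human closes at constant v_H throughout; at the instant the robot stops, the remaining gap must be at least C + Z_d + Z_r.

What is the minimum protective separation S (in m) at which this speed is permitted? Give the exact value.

T_s = v_R/a_R = (5/4)/(1/2) = 2.5000 s
reaction-phase robot travel = 1.2500·0.1000 = 0.1250 m
braking distance = 1.2500²/(2·0.5000) = 1.5625 m
human over T_r+T_s: 2.0000·(0.1000+2.5000) = 5.2000 m
C+Z_d+Z_r = 0.2500+0.0250+0.0100 = 0.2850 m
S_min ≈ 0.1250+1.5625+5.2000+0.2850  ⇒  S_min = 2869/400 m

S_min = 2869/400 m = 7.1725 m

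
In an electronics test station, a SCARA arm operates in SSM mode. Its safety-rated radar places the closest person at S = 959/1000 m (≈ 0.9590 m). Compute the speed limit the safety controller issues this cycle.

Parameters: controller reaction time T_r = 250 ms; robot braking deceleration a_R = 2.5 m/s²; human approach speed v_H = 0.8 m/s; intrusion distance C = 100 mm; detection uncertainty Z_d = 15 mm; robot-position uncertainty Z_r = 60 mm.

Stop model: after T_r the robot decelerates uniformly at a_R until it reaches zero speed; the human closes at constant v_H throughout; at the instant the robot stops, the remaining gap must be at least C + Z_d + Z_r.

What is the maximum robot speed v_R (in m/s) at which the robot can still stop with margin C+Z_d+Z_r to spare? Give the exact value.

v_R_max = 4/5 m/s = 0.8000 m/s

quadratic (1/5)·v² + (57/100)·v + (-73/125) = 0
  disc = (57/100)² − 4·(1/5)·(-73/125) = 7921/10000 ; √disc = 89/100
  v_R = (−(57/100) + 89/100) / (2·(1/5)) = 4/5 m/s
check:
T_s = v_R/a_R = (4/5)/(5/2) = 0.3200 s
reaction-phase robot travel = 0.8000·0.2500 = 0.2000 m
braking distance = 0.8000²/(2·2.5000) = 0.1280 m
person approaches 0.8000·(0.2500+0.3200) = 0.4560 m
residual clearance needed = 0.1000+0.0150+0.0600 = 0.1750 m
sum ≈ 0.2000+0.1280+0.4560+0.1750 ≈ 0.9590 m = S ✓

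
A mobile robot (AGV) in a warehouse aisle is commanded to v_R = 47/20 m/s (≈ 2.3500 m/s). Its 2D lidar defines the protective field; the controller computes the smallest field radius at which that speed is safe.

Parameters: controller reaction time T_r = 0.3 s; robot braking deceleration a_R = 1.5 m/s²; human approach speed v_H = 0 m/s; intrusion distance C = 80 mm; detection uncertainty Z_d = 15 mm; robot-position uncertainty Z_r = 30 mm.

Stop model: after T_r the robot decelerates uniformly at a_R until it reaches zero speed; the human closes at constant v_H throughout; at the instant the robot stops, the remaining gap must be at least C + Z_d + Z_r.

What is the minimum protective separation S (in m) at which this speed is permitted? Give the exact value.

S_min = 641/240 m = 2.6708 m

stop time T_s = (47/20)/(3/2) = 1.5667 s
robot in T_r: 2.3500·0.3000 = 0.7050 m
robot under decel: 2.3500²/(2·1.5000) = 1.8408 m
human closes 0.0000·1.8667 = 0.0000 m
residual clearance needed = 0.0800+0.0150+0.0300 = 0.1250 m
S_min ≈ 0.7050+1.8408+0.0000+0.1250  ⇒  S_min = 641/240 m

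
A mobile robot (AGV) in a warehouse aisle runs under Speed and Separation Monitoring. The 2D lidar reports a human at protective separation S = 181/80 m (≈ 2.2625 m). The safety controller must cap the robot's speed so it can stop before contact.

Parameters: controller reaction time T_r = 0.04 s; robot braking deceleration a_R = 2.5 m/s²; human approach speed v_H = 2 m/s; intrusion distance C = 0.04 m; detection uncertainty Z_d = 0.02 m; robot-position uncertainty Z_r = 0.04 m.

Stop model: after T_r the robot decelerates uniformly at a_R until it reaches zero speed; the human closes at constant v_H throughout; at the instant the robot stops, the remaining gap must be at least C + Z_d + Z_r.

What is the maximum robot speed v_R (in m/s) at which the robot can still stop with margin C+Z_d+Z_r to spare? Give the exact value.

quadratic (1/5)·v² + (21/25)·v + (-833/400) = 0
  disc = (21/25)² − 4·(1/5)·(-833/400) = 5929/2500 ; √disc = 77/50
  v_R = (−(21/25) + 77/50) / (2·(1/5)) = 7/4 m/s
check:
stop time T_s = (7/4)/(5/2) = 0.7000 s
robot in T_r: 1.7500·0.0400 = 0.0700 m
robot covers 1.7500·0.7000 − ½·2.5000·0.7000² = 0.6125 m while stopping
human closes 2.0000·0.7400 = 1.4800 m
residual clearance needed = 0.0400+0.0200+0.0400 = 0.1000 m
sum ≈ 0.0700+0.6125+1.4800+0.1000 ≈ 2.2625 m = S ✓

v_R_max = 7/4 m/s = 1.7500 m/s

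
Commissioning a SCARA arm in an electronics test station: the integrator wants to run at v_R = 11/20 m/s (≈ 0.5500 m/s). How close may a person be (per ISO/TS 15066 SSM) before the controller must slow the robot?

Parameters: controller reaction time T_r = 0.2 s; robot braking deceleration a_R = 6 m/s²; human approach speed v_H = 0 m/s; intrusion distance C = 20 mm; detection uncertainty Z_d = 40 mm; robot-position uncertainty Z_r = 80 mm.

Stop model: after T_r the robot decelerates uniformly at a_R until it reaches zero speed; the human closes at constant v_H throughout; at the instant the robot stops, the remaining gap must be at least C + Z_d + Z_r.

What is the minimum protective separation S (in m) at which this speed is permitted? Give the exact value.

stop time T_s = (11/20)/6 = 0.0917 s
robot in T_r: 0.5500·0.2000 = 0.1100 m
braking distance = 0.5500²/(2·6.0000) = 0.0252 m
person approaches 0.0000·(0.2000+0.0917) = 0.0000 m
residual clearance needed = 0.0200+0.0400+0.0800 = 0.1400 m
S_min ≈ 0.1100+0.0252+0.0000+0.1400  ⇒  S_min = 1321/4800 m

S_min = 1321/4800 m = 0.2752 m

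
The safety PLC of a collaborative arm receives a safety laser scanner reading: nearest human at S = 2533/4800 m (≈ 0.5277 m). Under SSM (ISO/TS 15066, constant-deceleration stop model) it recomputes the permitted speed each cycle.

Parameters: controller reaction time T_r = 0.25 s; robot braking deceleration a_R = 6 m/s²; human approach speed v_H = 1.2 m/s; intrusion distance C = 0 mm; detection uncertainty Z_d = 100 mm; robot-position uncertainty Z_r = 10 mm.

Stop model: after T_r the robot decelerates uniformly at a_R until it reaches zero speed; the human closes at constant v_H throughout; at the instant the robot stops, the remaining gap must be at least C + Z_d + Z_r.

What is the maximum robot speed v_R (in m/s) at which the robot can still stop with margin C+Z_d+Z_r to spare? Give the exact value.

at the boundary: (1/12)·v² + (9/20)·v + (-113/960) = 0
  disc = (9/20)² − 4·(1/12)·(-113/960) = 3481/14400 ; √disc = 59/120
  v_R = (−(9/20) + 59/120) / (2·(1/12)) = 1/4 m/s
check:
T_s = v_R/a_R = (1/4)/6 = 0.0417 s
robot covers v_R·T_r = 0.2500·0.2500 = 0.0625 m before braking
robot under decel: 0.2500²/(2·6.0000) = 0.0052 m
human over T_r+T_s: 1.2000·(0.2500+0.0417) = 0.3500 m
residual clearance needed = 0.0000+0.1000+0.0100 = 0.1100 m
sum ≈ 0.0625+0.0052+0.3500+0.1100 ≈ 0.5277 m = S ✓

v_R_max = 1/4 m/s = 0.2500 m/s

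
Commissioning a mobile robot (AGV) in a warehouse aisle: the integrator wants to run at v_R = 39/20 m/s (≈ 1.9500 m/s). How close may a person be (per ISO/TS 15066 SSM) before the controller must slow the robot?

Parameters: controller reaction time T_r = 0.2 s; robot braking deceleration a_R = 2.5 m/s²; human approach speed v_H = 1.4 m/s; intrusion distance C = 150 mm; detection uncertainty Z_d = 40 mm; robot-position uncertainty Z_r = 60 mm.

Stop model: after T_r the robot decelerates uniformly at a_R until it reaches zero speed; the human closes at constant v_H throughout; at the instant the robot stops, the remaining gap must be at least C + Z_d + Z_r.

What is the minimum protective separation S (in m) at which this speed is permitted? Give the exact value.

S_min = 1109/400 m = 2.7725 m

braking lasts T_s = (39/20)/(5/2) = 0.7800 s
robot covers v_R·T_r = 1.9500·0.2000 = 0.3900 m before braking
robot covers 1.9500·0.7800 − ½·2.5000·0.7800² = 0.7605 m while stopping
person approaches 1.4000·(0.2000+0.7800) = 1.3720 m
C+Z_d+Z_r = 0.1500+0.0400+0.0600 = 0.2500 m
S_min ≈ 0.3900+0.7605+1.3720+0.2500  ⇒  S_min = 1109/400 m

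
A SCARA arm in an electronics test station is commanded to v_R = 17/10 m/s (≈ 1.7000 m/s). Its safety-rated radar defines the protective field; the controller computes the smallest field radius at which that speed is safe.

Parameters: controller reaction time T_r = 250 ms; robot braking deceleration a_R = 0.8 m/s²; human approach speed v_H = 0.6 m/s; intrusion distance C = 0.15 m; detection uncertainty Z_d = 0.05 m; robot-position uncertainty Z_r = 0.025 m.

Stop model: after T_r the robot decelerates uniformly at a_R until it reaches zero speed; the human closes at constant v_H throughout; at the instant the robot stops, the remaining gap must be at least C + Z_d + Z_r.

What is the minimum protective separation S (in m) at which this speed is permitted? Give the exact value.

braking lasts T_s = (17/10)/(4/5) = 2.1250 s
reaction-phase robot travel = 1.7000·0.2500 = 0.4250 m
robot covers 1.7000·2.1250 − ½·0.8000·2.1250² = 1.8062 m while stopping
person approaches 0.6000·(0.2500+2.1250) = 1.4250 m
margins: 0.1500+0.0500+0.0250 = 0.2250 m
S_min ≈ 0.4250+1.8062+1.4250+0.2250  ⇒  S_min = 621/160 m

S_min = 621/160 m = 3.8813 m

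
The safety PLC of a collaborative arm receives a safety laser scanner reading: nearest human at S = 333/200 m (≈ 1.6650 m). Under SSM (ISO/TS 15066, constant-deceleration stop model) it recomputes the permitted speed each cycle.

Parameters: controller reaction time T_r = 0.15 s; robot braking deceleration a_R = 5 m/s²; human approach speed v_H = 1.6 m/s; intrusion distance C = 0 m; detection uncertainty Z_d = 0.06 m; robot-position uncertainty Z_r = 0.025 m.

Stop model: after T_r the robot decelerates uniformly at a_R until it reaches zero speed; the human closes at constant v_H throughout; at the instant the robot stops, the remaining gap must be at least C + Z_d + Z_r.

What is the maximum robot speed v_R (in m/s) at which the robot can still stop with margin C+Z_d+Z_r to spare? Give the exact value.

at the boundary: (1/10)·v² + (47/100)·v + (-67/50) = 0
  disc = (47/100)² − 4·(1/10)·(-67/50) = 7569/10000 ; √disc = 87/100
  v_R = (−(47/100) + 87/100) / (2·(1/10)) = 2 m/s
check:
braking lasts T_s = 2/5 = 0.4000 s
robot covers v_R·T_r = 2.0000·0.1500 = 0.3000 m before braking
braking distance = 2.0000²/(2·5.0000) = 0.4000 m
human closes 1.6000·0.5500 = 0.8800 m
residual clearance needed = 0.0000+0.0600+0.0250 = 0.0850 m
sum ≈ 0.3000+0.4000+0.8800+0.0850 ≈ 1.6650 m = S ✓

v_R_max = 2 m/s = 2.0000 m/s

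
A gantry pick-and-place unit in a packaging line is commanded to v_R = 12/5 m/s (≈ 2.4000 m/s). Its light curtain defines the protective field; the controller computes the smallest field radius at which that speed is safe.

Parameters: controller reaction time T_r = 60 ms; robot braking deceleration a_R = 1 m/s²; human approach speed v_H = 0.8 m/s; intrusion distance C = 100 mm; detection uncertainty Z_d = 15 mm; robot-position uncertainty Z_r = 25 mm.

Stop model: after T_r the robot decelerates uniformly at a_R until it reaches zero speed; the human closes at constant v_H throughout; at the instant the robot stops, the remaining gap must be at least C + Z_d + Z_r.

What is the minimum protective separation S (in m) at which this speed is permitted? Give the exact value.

T_s = v_R/a_R = (12/5)/1 = 2.4000 s
robot in T_r: 2.4000·0.0600 = 0.1440 m
robot covers 2.4000·2.4000 − ½·1.0000·2.4000² = 2.8800 m while stopping
human over T_r+T_s: 0.8000·(0.0600+2.4000) = 1.9680 m
C+Z_d+Z_r = 0.1000+0.0150+0.0250 = 0.1400 m
S_min ≈ 0.1440+2.8800+1.9680+0.1400  ⇒  S_min = 1283/250 m

S_min = 1283/250 m = 5.1320 m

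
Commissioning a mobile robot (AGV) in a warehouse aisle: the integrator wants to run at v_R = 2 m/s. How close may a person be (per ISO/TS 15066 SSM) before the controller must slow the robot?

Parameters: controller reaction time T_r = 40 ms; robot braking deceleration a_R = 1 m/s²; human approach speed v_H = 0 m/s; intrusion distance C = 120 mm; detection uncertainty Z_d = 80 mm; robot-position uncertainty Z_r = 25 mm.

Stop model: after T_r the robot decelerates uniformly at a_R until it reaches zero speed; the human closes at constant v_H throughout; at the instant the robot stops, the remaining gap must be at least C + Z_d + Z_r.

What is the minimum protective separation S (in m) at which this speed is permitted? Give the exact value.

braking lasts T_s = 2/1 = 2.0000 s
reaction-phase robot travel = 2.0000·0.0400 = 0.0800 m
robot under decel: 2.0000²/(2·1.0000) = 2.0000 m
human over T_r+T_s: 0.0000·(0.0400+2.0000) = 0.0000 m
margins: 0.1200+0.0800+0.0250 = 0.2250 m
S_min ≈ 0.0800+2.0000+0.0000+0.2250  ⇒  S_min = 461/200 m

S_min = 461/200 m = 2.3050 m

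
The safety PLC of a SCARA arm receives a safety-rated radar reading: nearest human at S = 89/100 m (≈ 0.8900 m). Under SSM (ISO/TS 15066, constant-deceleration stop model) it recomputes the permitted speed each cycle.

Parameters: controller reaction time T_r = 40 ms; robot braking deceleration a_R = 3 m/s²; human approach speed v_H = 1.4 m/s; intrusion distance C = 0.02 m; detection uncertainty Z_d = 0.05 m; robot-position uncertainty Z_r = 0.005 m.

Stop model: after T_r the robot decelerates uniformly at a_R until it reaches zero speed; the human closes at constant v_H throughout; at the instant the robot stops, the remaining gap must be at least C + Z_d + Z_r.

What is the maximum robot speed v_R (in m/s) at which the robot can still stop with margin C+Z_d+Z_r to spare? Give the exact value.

v_R_max = 11/10 m/s = 1.1000 m/s

quadratic (1/6)·v² + (38/75)·v + (-759/1000) = 0
  disc = (38/75)² − 4·(1/6)·(-759/1000) = 17161/22500 ; √disc = 131/150
  v_R = (−(38/75) + 131/150) / (2·(1/6)) = 11/10 m/s
check:
T_s = v_R/a_R = (11/10)/3 = 0.3667 s
reaction-phase robot travel = 1.1000·0.0400 = 0.0440 m
robot covers 1.1000·0.3667 − ½·3.0000·0.3667² = 0.2017 m while stopping
person approaches 1.4000·(0.0400+0.3667) = 0.5693 m
residual clearance needed = 0.0200+0.0500+0.0050 = 0.0750 m
sum ≈ 0.0440+0.2017+0.5693+0.0750 ≈ 0.8900 m = S ✓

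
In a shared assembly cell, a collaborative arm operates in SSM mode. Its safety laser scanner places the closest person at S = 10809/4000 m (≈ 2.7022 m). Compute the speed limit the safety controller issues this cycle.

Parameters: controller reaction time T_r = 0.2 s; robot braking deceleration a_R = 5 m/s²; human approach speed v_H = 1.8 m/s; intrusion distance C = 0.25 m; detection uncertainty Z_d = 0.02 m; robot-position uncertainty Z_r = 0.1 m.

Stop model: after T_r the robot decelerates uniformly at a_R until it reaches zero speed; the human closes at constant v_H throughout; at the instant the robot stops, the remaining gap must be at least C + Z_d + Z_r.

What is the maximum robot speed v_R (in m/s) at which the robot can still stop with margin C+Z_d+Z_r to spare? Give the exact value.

v_R_max = 49/20 m/s = 2.4500 m/s

quadratic (1/10)·v² + (14/25)·v + (-7889/4000) = 0
  disc = (14/25)² − 4·(1/10)·(-7889/4000) = 441/400 ; √disc = 21/20
  v_R = (−(14/25) + 21/20) / (2·(1/10)) = 49/20 m/s
check:
T_s = v_R/a_R = (49/20)/5 = 0.4900 s
robot in T_r: 2.4500·0.2000 = 0.4900 m
robot covers 2.4500·0.4900 − ½·5.0000·0.4900² = 0.6002 m while stopping
human closes 1.8000·0.6900 = 1.2420 m
margins: 0.2500+0.0200+0.1000 = 0.3700 m
sum ≈ 0.4900+0.6002+1.2420+0.3700 ≈ 2.7022 m = S ✓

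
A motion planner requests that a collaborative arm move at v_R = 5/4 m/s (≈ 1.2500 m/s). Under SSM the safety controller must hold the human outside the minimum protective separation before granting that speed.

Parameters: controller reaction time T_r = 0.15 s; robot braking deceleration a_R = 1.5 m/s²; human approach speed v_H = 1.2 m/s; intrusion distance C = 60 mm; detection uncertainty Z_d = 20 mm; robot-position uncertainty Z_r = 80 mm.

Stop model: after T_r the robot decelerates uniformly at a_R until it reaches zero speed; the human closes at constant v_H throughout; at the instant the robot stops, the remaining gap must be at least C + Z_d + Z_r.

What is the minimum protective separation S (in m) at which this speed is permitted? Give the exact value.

S_min = 1229/600 m = 2.0483 m

braking lasts T_s = (5/4)/(3/2) = 0.8333 s
reaction-phase robot travel = 1.2500·0.1500 = 0.1875 m
robot under decel: 1.2500²/(2·1.5000) = 0.5208 m
human closes 1.2000·0.9833 = 1.1800 m
residual clearance needed = 0.0600+0.0200+0.0800 = 0.1600 m
S_min ≈ 0.1875+0.5208+1.1800+0.1600  ⇒  S_min = 1229/600 m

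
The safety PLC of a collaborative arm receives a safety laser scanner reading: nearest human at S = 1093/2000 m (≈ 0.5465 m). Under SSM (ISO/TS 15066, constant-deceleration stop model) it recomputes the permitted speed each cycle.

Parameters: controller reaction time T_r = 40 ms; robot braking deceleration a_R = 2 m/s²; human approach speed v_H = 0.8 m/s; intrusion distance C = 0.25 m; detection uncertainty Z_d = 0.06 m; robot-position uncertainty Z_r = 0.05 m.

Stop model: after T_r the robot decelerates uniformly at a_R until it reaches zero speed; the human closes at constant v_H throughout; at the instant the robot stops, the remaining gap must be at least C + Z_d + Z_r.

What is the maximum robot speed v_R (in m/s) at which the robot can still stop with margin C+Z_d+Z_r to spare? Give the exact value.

v_R_max = 3/10 m/s = 0.3000 m/s

quadratic (1/4)·v² + (11/25)·v + (-309/2000) = 0
  disc = (11/25)² − 4·(1/4)·(-309/2000) = 3481/10000 ; √disc = 59/100
  v_R = (−(11/25) + 59/100) / (2·(1/4)) = 3/10 m/s
check:
T_s = v_R/a_R = (3/10)/2 = 0.1500 s
reaction-phase robot travel = 0.3000·0.0400 = 0.0120 m
robot under decel: 0.3000²/(2·2.0000) = 0.0225 m
human closes 0.8000·0.1900 = 0.1520 m
margins: 0.2500+0.0600+0.0500 = 0.3600 m
sum ≈ 0.0120+0.0225+0.1520+0.3600 ≈ 0.5465 m = S ✓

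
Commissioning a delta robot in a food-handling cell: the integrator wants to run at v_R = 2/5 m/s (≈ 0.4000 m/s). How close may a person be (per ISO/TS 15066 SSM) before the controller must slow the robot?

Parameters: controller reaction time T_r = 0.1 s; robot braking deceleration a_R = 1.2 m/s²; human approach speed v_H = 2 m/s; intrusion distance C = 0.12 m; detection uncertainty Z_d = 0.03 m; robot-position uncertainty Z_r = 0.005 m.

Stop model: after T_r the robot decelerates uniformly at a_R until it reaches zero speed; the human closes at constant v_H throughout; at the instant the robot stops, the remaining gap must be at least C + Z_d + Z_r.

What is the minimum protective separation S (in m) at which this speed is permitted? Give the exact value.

S_min = 677/600 m = 1.1283 m

T_s = v_R/a_R = (2/5)/(6/5) = 0.3333 s
reaction-phase robot travel = 0.4000·0.1000 = 0.0400 m
robot covers 0.4000·0.3333 − ½·1.2000·0.3333² = 0.0667 m while stopping
person approaches 2.0000·(0.1000+0.3333) = 0.8667 m
C+Z_d+Z_r = 0.1200+0.0300+0.0050 = 0.1550 m
S_min ≈ 0.0400+0.0667+0.8667+0.1550  ⇒  S_min = 677/600 m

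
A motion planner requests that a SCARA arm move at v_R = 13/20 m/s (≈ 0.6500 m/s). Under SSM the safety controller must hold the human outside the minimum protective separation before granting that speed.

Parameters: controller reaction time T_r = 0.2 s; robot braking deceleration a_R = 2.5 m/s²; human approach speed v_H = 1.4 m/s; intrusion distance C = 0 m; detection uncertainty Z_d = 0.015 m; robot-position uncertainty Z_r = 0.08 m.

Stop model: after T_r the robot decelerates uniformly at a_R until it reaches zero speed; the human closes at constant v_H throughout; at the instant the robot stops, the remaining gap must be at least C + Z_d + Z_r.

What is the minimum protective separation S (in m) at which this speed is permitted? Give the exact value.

braking lasts T_s = (13/20)/(5/2) = 0.2600 s
reaction-phase robot travel = 0.6500·0.2000 = 0.1300 m
robot covers 0.6500·0.2600 − ½·2.5000·0.2600² = 0.0845 m while stopping
human closes 1.4000·0.4600 = 0.6440 m
margins: 0.0000+0.0150+0.0800 = 0.0950 m
S_min ≈ 0.1300+0.0845+0.6440+0.0950  ⇒  S_min = 1907/2000 m

S_min = 1907/2000 m = 0.9535 m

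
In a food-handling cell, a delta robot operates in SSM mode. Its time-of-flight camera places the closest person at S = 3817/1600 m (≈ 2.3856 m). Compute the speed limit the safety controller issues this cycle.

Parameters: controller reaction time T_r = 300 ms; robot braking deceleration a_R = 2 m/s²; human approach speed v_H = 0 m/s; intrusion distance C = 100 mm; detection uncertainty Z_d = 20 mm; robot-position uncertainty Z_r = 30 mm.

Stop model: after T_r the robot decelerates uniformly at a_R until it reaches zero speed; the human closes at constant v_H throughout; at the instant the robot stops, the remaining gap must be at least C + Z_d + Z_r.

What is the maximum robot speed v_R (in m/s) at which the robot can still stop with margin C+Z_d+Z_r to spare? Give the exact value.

collect terms ⇒ (1/4)·v_R² + (3/10)·v_R + (-3577/1600) = 0
  disc = (3/10)² − 4·(1/4)·(-3577/1600) = 3721/1600 ; √disc = 61/40
  v_R = (−(3/10) + 61/40) / (2·(1/4)) = 49/20 m/s
check:
braking lasts T_s = (49/20)/2 = 1.2250 s
robot covers v_R·T_r = 2.4500·0.3000 = 0.7350 m before braking
robot covers 2.4500·1.2250 − ½·2.0000·1.2250² = 1.5006 m while stopping
human over T_r+T_s: 0.0000·(0.3000+1.2250) = 0.0000 m
C+Z_d+Z_r = 0.1000+0.0200+0.0300 = 0.1500 m
sum ≈ 0.7350+1.5006+0.0000+0.1500 ≈ 2.3856 m = S ✓

v_R_max = 49/20 m/s = 2.4500 m/s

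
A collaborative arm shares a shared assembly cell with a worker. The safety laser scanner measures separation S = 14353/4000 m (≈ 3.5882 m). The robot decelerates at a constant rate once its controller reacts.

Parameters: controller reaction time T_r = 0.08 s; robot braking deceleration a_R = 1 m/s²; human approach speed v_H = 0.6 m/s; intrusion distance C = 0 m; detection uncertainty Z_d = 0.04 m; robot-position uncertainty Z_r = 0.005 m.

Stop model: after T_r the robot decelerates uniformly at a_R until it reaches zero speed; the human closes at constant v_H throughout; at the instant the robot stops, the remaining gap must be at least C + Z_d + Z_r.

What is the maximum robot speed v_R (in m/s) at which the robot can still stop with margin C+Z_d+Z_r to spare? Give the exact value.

quadratic (1/2)·v² + (17/25)·v + (-13981/4000) = 0
  disc = (17/25)² − 4·(1/2)·(-13981/4000) = 74529/10000 ; √disc = 273/100
  v_R = (−(17/25) + 273/100) / (2·(1/2)) = 41/20 m/s
check:
stop time T_s = (41/20)/1 = 2.0500 s
robot covers v_R·T_r = 2.0500·0.0800 = 0.1640 m before braking
braking distance = 2.0500²/(2·1.0000) = 2.1012 m
human closes 0.6000·2.1300 = 1.2780 m
C+Z_d+Z_r = 0.0000+0.0400+0.0050 = 0.0450 m
sum ≈ 0.1640+2.1012+1.2780+0.0450 ≈ 3.5882 m = S ✓

v_R_max = 41/20 m/s = 2.0500 m/s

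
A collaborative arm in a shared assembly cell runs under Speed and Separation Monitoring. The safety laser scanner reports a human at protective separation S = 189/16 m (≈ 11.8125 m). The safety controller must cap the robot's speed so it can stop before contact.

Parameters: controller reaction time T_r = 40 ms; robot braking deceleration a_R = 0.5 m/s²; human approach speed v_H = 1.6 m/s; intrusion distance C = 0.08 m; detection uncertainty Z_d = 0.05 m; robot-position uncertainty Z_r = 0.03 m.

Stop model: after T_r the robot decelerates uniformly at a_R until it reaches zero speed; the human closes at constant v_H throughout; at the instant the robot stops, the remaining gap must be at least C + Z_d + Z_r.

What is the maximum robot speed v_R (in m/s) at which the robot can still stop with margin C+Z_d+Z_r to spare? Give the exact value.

quadratic (1)·v² + (81/25)·v + (-23177/2000) = 0
  disc = (81/25)² − 4·(1)·(-23177/2000) = 142129/2500 ; √disc = 377/50
  v_R = (−(81/25) + 377/50) / (2·(1)) = 43/20 m/s
check:
stop time T_s = (43/20)/(1/2) = 4.3000 s
robot in T_r: 2.1500·0.0400 = 0.0860 m
robot under decel: 2.1500²/(2·0.5000) = 4.6225 m
person approaches 1.6000·(0.0400+4.3000) = 6.9440 m
residual clearance needed = 0.0800+0.0500+0.0300 = 0.1600 m
sum ≈ 0.0860+4.6225+6.9440+0.1600 ≈ 11.8125 m = S ✓

v_R_max = 43/20 m/s = 2.1500 m/s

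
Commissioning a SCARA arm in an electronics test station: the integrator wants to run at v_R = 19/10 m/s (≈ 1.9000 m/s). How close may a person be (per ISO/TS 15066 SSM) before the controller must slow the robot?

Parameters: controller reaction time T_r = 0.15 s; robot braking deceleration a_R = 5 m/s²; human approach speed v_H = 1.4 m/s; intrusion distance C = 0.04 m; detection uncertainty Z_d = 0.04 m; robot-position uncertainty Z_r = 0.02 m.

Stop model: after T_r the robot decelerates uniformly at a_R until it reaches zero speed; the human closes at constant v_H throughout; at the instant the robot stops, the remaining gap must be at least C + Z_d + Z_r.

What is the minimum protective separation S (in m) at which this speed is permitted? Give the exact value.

braking lasts T_s = (19/10)/5 = 0.3800 s
robot in T_r: 1.9000·0.1500 = 0.2850 m
robot covers 1.9000·0.3800 − ½·5.0000·0.3800² = 0.3610 m while stopping
human closes 1.4000·0.5300 = 0.7420 m
margins: 0.0400+0.0400+0.0200 = 0.1000 m
S_min ≈ 0.2850+0.3610+0.7420+0.1000  ⇒  S_min = 186/125 m

S_min = 186/125 m = 1.4880 m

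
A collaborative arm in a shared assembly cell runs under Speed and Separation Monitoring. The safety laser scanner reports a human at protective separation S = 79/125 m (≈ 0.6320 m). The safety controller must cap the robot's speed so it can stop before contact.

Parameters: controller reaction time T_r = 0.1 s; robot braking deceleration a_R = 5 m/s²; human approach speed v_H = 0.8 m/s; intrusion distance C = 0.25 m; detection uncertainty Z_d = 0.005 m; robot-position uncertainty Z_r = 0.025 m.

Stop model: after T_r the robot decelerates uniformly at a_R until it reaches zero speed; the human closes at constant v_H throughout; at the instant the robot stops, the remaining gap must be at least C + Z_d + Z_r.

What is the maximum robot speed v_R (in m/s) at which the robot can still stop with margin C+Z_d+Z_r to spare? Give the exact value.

quadratic (1/10)·v² + (13/50)·v + (-34/125) = 0
  disc = (13/50)² − 4·(1/10)·(-34/125) = 441/2500 ; √disc = 21/50
  v_R = (−(13/50) + 21/50) / (2·(1/10)) = 4/5 m/s
check:
T_s = v_R/a_R = (4/5)/5 = 0.1600 s
robot covers v_R·T_r = 0.8000·0.1000 = 0.0800 m before braking
braking distance = 0.8000²/(2·5.0000) = 0.0640 m
human closes 0.8000·0.2600 = 0.2080 m
margins: 0.2500+0.0050+0.0250 = 0.2800 m
sum ≈ 0.0800+0.0640+0.2080+0.2800 ≈ 0.6320 m = S ✓

v_R_max = 4/5 m/s = 0.8000 m/s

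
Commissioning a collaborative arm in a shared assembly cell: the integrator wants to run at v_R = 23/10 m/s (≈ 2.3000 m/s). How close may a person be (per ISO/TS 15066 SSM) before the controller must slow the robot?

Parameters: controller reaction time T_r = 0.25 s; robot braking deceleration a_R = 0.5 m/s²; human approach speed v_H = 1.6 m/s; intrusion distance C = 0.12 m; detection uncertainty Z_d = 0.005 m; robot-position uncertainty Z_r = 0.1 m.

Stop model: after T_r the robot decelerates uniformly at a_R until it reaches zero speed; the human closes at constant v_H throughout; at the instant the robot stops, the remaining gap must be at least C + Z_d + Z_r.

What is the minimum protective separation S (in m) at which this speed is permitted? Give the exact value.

S_min = 277/20 m = 13.8500 m

braking lasts T_s = (23/10)/(1/2) = 4.6000 s
robot covers v_R·T_r = 2.3000·0.2500 = 0.5750 m before braking
robot under decel: 2.3000²/(2·0.5000) = 5.2900 m
human over T_r+T_s: 1.6000·(0.2500+4.6000) = 7.7600 m
C+Z_d+Z_r = 0.1200+0.0050+0.1000 = 0.2250 m
S_min ≈ 0.5750+5.2900+7.7600+0.2250  ⇒  S_min = 277/20 m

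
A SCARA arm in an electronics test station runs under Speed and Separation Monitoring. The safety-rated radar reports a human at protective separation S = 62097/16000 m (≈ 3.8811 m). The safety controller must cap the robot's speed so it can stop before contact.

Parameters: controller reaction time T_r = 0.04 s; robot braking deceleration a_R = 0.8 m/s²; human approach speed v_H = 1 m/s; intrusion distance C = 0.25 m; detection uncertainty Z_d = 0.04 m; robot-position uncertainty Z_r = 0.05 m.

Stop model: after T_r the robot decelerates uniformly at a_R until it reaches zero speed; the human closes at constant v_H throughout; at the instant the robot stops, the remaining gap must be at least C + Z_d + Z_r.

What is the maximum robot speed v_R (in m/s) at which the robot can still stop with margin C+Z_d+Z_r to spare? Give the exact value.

v_R_max = 31/20 m/s = 1.5500 m/s

at the boundary: (5/8)·v² + (129/100)·v + (-56017/16000) = 0
  disc = (129/100)² − 4·(5/8)·(-56017/16000) = 1666681/160000 ; √disc = 1291/400
  v_R = (−(129/100) + 1291/400) / (2·(5/8)) = 31/20 m/s
check:
stop time T_s = (31/20)/(4/5) = 1.9375 s
reaction-phase robot travel = 1.5500·0.0400 = 0.0620 m
robot covers 1.5500·1.9375 − ½·0.8000·1.9375² = 1.5016 m while stopping
human closes 1.0000·1.9775 = 1.9775 m
C+Z_d+Z_r = 0.2500+0.0400+0.0500 = 0.3400 m
sum ≈ 0.0620+1.5016+1.9775+0.3400 ≈ 3.8811 m = S ✓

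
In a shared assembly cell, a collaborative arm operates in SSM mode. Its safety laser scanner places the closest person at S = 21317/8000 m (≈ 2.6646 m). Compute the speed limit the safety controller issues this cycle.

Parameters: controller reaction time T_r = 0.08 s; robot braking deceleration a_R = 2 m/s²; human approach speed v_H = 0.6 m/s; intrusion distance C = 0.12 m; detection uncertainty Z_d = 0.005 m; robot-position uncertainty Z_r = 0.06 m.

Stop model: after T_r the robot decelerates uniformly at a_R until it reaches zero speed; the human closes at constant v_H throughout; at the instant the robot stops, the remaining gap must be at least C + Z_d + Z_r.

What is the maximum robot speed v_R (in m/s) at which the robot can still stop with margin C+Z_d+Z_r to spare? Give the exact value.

v_R_max = 49/20 m/s = 2.4500 m/s

quadratic (1/4)·v² + (19/50)·v + (-19453/8000) = 0
  disc = (19/50)² − 4·(1/4)·(-19453/8000) = 103041/40000 ; √disc = 321/200
  v_R = (−(19/50) + 321/200) / (2·(1/4)) = 49/20 m/s
check:
T_s = v_R/a_R = (49/20)/2 = 1.2250 s
reaction-phase robot travel = 2.4500·0.0800 = 0.1960 m
robot covers 2.4500·1.2250 − ½·2.0000·1.2250² = 1.5006 m while stopping
person approaches 0.6000·(0.0800+1.2250) = 0.7830 m
residual clearance needed = 0.1200+0.0050+0.0600 = 0.1850 m
sum ≈ 0.1960+1.5006+0.7830+0.1850 ≈ 2.6646 m = S ✓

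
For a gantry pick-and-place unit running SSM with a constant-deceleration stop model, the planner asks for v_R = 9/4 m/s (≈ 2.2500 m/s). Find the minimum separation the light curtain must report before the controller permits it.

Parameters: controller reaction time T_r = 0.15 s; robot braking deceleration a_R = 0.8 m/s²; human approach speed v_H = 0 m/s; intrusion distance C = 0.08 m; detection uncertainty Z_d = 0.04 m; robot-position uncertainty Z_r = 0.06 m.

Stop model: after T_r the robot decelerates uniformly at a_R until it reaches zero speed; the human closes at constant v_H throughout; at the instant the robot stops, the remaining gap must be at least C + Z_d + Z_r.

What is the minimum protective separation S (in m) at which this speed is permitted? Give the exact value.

S_min = 11781/3200 m = 3.6816 m

stop time T_s = (9/4)/(4/5) = 2.8125 s
robot covers v_R·T_r = 2.2500·0.1500 = 0.3375 m before braking
braking distance = 2.2500²/(2·0.8000) = 3.1641 m
person approaches 0.0000·(0.1500+2.8125) = 0.0000 m
margins: 0.0800+0.0400+0.0600 = 0.1800 m
S_min ≈ 0.3375+3.1641+0.0000+0.1800  ⇒  S_min = 11781/3200 m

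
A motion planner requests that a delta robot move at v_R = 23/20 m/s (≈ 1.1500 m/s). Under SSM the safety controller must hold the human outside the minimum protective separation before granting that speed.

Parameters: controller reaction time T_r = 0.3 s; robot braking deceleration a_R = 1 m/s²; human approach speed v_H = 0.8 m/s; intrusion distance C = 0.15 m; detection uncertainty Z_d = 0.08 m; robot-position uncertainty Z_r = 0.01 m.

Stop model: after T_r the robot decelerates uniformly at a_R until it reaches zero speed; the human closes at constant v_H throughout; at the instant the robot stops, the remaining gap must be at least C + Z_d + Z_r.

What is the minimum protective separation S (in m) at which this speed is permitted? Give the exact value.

braking lasts T_s = (23/20)/1 = 1.1500 s
robot covers v_R·T_r = 1.1500·0.3000 = 0.3450 m before braking
braking distance = 1.1500²/(2·1.0000) = 0.6613 m
human closes 0.8000·1.4500 = 1.1600 m
C+Z_d+Z_r = 0.1500+0.0800+0.0100 = 0.2400 m
S_min ≈ 0.3450+0.6613+1.1600+0.2400  ⇒  S_min = 77/32 m

S_min = 77/32 m = 2.4062 m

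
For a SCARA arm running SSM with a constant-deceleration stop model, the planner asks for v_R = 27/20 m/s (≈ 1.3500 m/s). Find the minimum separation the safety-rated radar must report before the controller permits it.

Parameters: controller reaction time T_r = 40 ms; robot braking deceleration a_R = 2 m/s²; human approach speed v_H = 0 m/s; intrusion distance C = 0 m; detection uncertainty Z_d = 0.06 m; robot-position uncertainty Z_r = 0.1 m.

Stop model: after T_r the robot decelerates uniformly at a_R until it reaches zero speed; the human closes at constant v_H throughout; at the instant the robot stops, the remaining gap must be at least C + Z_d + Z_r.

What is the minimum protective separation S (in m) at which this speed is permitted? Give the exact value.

S_min = 5357/8000 m = 0.6696 m

T_s = v_R/a_R = (27/20)/2 = 0.6750 s
robot in T_r: 1.3500·0.0400 = 0.0540 m
braking distance = 1.3500²/(2·2.0000) = 0.4556 m
human closes 0.0000·0.7150 = 0.0000 m
margins: 0.0000+0.0600+0.1000 = 0.1600 m
S_min ≈ 0.0540+0.4556+0.0000+0.1600  ⇒  S_min = 5357/8000 m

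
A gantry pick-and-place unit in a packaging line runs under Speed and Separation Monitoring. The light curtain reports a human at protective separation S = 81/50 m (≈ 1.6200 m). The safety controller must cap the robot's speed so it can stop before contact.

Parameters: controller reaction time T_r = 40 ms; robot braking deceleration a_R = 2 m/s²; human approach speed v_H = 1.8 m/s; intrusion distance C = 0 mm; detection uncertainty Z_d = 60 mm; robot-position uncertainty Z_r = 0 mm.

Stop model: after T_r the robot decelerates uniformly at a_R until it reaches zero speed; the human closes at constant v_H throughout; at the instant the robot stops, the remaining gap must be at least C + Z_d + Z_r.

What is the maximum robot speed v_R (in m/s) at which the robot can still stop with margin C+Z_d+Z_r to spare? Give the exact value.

quadratic (1/4)·v² + (47/50)·v + (-186/125) = 0
  disc = (47/50)² − 4·(1/4)·(-186/125) = 5929/2500 ; √disc = 77/50
  v_R = (−(47/50) + 77/50) / (2·(1/4)) = 6/5 m/s
check:
braking lasts T_s = (6/5)/2 = 0.6000 s
reaction-phase robot travel = 1.2000·0.0400 = 0.0480 m
robot under decel: 1.2000²/(2·2.0000) = 0.3600 m
human closes 1.8000·0.6400 = 1.1520 m
residual clearance needed = 0.0000+0.0600+0.0000 = 0.0600 m
sum ≈ 0.0480+0.3600+1.1520+0.0600 ≈ 1.6200 m = S ✓

v_R_max = 6/5 m/s = 1.2000 m/s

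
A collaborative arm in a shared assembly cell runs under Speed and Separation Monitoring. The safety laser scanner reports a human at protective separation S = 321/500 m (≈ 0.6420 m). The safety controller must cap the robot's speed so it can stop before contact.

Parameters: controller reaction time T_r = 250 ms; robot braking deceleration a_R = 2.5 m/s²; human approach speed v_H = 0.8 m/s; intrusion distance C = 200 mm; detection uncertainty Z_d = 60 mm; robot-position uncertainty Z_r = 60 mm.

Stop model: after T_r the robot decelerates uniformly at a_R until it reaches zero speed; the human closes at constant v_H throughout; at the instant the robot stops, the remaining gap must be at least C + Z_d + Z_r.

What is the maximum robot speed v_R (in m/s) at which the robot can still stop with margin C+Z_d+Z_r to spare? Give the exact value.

quadratic (1/5)·v² + (57/100)·v + (-61/500) = 0
  disc = (57/100)² − 4·(1/5)·(-61/500) = 169/400 ; √disc = 13/20
  v_R = (−(57/100) + 13/20) / (2·(1/5)) = 1/5 m/s
check:
braking lasts T_s = (1/5)/(5/2) = 0.0800 s
robot covers v_R·T_r = 0.2000·0.2500 = 0.0500 m before braking
robot under decel: 0.2000²/(2·2.5000) = 0.0080 m
person approaches 0.8000·(0.2500+0.0800) = 0.2640 m
C+Z_d+Z_r = 0.2000+0.0600+0.0600 = 0.3200 m
sum ≈ 0.0500+0.0080+0.2640+0.3200 ≈ 0.6420 m = S ✓

v_R_max = 1/5 m/s = 0.2000 m/s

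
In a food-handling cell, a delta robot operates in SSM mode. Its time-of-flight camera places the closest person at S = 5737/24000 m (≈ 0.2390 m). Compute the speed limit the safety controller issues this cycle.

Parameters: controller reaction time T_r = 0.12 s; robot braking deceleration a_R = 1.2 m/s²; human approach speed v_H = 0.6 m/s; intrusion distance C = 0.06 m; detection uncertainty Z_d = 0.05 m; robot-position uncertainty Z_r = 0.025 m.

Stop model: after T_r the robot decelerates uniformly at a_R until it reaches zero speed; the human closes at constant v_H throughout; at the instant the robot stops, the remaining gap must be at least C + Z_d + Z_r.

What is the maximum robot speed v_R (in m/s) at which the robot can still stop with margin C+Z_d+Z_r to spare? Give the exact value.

v_R_max = 1/20 m/s = 0.0500 m/s

at the boundary: (5/12)·v² + (31/50)·v + (-769/24000) = 0
  disc = (31/50)² − 4·(5/12)·(-769/24000) = 157609/360000 ; √disc = 397/600
  v_R = (−(31/50) + 397/600) / (2·(5/12)) = 1/20 m/s
check:
T_s = v_R/a_R = (1/20)/(6/5) = 0.0417 s
robot covers v_R·T_r = 0.0500·0.1200 = 0.0060 m before braking
robot covers 0.0500·0.0417 − ½·1.2000·0.0417² = 0.0010 m while stopping
human over T_r+T_s: 0.6000·(0.1200+0.0417) = 0.0970 m
residual clearance needed = 0.0600+0.0500+0.0250 = 0.1350 m
sum ≈ 0.0060+0.0010+0.0970+0.1350 ≈ 0.2390 m = S ✓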